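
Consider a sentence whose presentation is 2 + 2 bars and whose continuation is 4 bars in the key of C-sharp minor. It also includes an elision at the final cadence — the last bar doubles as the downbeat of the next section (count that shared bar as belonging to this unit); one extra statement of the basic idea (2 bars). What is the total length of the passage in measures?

Basic sentence: 2 + 2 + 4 = 8 bars.
8 (basic form) + 2 (extra statement) = 10.
The elision shares a bar with the next section but does not change this unit's count.

10 measures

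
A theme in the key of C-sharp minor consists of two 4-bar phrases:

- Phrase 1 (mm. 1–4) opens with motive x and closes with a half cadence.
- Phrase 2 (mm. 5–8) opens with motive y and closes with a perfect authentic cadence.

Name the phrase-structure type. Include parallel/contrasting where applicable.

contrasting period

Phrase 1 ends with a half cadence (weaker) and phrase 2 with a perfect authentic cadence (stronger): antecedent + consequent = a period.
The two phrases open with different material (x / y), so the period is contrasting.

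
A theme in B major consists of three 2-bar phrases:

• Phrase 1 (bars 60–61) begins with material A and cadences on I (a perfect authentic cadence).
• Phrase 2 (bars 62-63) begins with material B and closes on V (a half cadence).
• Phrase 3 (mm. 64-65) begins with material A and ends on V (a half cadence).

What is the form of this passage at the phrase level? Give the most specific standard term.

phrase group

The final phrase closes with a half cadence, which is not stronger than the preceding half cadence; the 3 phrases lack an overall antecedent–consequent design and so form a phrase group.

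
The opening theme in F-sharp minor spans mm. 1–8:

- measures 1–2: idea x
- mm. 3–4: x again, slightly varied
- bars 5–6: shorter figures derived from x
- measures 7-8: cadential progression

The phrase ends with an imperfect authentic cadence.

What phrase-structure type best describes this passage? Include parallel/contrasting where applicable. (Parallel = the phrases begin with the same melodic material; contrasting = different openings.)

Basic idea (bars 1-2) + its repetition (mm. 3–4) form the presentation; fragmentation and cadence (bars 5-8) form the continuation — the 8-bar whole is a sentence.

sentence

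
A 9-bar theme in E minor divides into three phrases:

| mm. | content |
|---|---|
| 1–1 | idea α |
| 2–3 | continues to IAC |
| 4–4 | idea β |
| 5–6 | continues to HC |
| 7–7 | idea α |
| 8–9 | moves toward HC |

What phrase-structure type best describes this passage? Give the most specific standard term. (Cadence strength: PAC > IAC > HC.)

phrase group

The final phrase closes with a half cadence, which is not stronger than the preceding half cadence; the 3 phrases lack an overall antecedent–consequent design and so form a phrase group.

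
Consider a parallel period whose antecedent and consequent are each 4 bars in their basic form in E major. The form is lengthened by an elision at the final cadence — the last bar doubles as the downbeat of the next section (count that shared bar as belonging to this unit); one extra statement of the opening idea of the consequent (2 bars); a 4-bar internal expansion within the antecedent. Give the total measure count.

Basic parallel period: 4 + 4 = 8 bars.
8 (basic form) + 2 (extra statement) + 4 (internal expansion) = 14.
The elision shares a bar with the next section but does not change this unit's count.

14 measures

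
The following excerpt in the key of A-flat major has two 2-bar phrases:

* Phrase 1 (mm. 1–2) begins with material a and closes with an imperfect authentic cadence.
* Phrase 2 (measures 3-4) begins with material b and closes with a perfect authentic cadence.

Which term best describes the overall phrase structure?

contrasting period

Phrase 1 ends with an imperfect authentic cadence (weaker) and phrase 2 with a perfect authentic cadence (stronger): antecedent + consequent = a period.
The two phrases open with different material (a / b), so the period is contrasting.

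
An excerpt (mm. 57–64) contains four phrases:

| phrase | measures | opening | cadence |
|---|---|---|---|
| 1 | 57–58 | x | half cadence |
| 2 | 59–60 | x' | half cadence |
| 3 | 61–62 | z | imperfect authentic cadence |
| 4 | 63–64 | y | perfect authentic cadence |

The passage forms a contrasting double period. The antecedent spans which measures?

In a double period the four phrases pair into a large antecedent (phrases 1–2, ending half cadence) and a large consequent (phrases 3–4, ending perfect authentic cadence). The antecedent spans mm. 57–60.

measures 57–60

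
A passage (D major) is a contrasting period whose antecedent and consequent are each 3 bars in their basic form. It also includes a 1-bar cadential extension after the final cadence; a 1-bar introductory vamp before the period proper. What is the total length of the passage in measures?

8 measures

Basic contrasting period: 3 + 3 = 6 bars.
6 (basic form) + 1 (cadential extension) + 1 (introduction) = 8.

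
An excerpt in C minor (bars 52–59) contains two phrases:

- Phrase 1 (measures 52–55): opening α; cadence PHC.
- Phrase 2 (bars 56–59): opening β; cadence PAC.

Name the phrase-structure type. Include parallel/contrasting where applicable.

Phrase 1 ends with a Phrygian half cadence (weaker) and phrase 2 with a perfect authentic cadence (stronger): antecedent + consequent = a period.
The two phrases open with different material (α / β), so the period is contrasting.

contrasting period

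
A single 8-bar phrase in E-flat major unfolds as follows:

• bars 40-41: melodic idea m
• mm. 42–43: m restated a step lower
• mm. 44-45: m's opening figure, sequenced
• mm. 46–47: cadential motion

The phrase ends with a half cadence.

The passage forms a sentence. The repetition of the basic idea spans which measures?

measures 42–43

The presentation of a sentence is the basic idea (mm. 40–41) plus its repetition (bars 42–43); the repetition of the basic idea is therefore bars 42-43.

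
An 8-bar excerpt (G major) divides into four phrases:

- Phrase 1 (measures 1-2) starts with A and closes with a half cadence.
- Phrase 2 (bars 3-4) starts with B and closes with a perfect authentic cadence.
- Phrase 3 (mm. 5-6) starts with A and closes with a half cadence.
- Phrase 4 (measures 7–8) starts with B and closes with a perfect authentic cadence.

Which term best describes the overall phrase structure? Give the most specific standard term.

repeated period

The cadence pattern HC–PAC–HC–PAC is weak–strong twice, and phrases 3–4 restate phrases 1–2: a period heard twice, not a double period (which would end weakly at phrase 2).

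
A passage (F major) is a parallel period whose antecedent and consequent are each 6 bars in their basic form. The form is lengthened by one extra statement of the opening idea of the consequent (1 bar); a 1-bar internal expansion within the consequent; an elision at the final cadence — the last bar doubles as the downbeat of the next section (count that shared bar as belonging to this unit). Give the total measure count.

Basic parallel period: 6 + 6 = 12 bars.
12 (basic form) + 1 (extra statement) + 1 (internal expansion) = 14.
The elision shares a bar with the next section but does not change this unit's count.

14 measures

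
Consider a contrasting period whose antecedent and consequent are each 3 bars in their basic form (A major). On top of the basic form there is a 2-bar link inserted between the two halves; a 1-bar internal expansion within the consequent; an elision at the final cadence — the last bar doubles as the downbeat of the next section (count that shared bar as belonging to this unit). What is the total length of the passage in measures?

9 measures

Basic contrasting period: 3 + 3 = 6 bars.
6 (basic form) + 2 (link) + 1 (internal expansion) = 9.
The elision shares a bar with the next section but does not change this unit's count.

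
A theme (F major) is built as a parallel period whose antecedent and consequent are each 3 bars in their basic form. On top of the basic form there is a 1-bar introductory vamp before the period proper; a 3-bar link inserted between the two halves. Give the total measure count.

Basic parallel period: 3 + 3 = 6 bars.
6 (basic form) + 1 (introduction) + 3 (link) = 10.

10 measures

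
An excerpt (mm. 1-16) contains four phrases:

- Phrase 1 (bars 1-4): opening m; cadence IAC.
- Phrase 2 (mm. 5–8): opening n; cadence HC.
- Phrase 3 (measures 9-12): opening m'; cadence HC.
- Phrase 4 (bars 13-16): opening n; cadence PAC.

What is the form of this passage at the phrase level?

parallel double period

Four phrases in two halves: the first half (measures 1–8) ends with a half cadence, the second (bars 9-16) with a perfect authentic cadence — a large antecedent–consequent pair, i.e. a double period.
Phrase 3 begins with the same material as phrase 1, making it parallel.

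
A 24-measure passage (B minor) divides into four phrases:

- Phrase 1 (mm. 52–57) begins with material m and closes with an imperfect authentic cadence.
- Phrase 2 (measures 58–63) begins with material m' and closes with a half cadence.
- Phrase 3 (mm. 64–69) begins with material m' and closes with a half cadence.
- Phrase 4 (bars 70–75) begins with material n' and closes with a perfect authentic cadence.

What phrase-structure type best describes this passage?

Four phrases in two halves: the first half (mm. 52–63) ends with a half cadence, the second (measures 64–75) with a perfect authentic cadence — a large antecedent–consequent pair, i.e. a double period.
Phrase 3 begins with the same material as phrase 1, making it parallel.

parallel double period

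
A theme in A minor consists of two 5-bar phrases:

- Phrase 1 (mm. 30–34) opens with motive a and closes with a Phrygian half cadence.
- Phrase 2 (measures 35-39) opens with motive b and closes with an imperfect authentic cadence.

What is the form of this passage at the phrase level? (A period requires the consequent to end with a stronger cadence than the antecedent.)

Phrase 1 ends with a Phrygian half cadence (weaker) and phrase 2 with an imperfect authentic cadence (stronger): antecedent + consequent = a period.
The two phrases open with different material (a / b), so the period is contrasting.

contrasting period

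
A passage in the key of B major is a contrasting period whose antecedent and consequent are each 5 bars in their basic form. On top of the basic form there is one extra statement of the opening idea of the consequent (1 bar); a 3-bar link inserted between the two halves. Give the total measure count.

14 measures

Basic contrasting period: 5 + 5 = 10 bars.
10 (basic form) + 1 (extra statement) + 3 (link) = 14.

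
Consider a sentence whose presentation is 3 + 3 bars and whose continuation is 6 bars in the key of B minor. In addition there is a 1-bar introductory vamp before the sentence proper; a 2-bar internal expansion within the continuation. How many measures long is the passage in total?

15 measures

Basic sentence: 3 + 3 + 6 = 12 bars.
12 (basic form) + 1 (introduction) + 2 (internal expansion) = 15.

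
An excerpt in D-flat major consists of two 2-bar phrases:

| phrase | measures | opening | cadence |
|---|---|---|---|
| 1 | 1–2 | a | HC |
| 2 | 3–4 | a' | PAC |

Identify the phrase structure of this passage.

Phrase 1 ends with a half cadence (weaker) and phrase 2 with a perfect authentic cadence (stronger): antecedent + consequent = a period.
The two phrases open with the same material (a / a'), so the period is parallel.

parallel period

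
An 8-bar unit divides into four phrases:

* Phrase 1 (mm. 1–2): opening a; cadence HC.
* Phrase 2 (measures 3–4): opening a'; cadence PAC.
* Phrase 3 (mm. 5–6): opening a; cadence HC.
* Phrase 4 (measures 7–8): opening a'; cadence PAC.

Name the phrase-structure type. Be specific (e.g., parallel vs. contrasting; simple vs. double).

The cadence pattern HC–PAC–HC–PAC is weak–strong twice, and phrases 3–4 restate phrases 1–2: a period heard twice, not a double period (which would end weakly at phrase 2).

repeated period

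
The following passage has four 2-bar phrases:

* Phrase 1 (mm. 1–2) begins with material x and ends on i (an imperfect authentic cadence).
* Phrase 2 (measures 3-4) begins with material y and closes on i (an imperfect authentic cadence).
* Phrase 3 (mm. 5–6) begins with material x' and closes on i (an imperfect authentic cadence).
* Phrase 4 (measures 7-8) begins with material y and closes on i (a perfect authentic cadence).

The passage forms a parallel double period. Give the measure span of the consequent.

measures 5–8

In a double period the first pair of phrases (ending imperfect authentic cadence) is the large antecedent and the second pair (ending perfect authentic cadence) is the large consequent; the consequent is measures 5–8.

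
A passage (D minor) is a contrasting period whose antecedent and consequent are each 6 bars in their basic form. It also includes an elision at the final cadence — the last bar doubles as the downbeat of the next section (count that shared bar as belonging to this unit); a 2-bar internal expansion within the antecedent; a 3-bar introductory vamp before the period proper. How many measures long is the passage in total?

Basic contrasting period: 6 + 6 = 12 bars.
12 (basic form) + 2 (internal expansion) + 3 (introduction) = 17.
The elision shares a bar with the next section but does not change this unit's count.

17 measures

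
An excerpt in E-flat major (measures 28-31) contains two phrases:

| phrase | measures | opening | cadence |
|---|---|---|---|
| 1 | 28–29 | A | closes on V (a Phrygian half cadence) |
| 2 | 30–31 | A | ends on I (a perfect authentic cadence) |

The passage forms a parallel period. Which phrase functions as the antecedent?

phrase 1

The phrase ending with the weaker cadence (Phrygian half cadence) is the antecedent; the one ending more conclusively (perfect authentic cadence) is the consequent. The antecedent is phrase 1.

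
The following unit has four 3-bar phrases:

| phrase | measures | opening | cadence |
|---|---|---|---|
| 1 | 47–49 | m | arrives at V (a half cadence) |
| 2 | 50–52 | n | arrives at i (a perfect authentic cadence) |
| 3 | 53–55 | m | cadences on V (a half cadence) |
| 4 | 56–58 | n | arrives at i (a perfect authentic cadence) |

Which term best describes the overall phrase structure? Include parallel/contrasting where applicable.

The cadence pattern HC–PAC–HC–PAC is weak–strong twice, and phrases 3–4 restate phrases 1–2: a period heard twice, not a double period (which would end weakly at phrase 2).

repeated period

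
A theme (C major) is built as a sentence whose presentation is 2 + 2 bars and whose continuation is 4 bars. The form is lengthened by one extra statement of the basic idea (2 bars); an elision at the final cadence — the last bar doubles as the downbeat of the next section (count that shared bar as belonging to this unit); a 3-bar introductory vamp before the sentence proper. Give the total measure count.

Basic sentence: 2 + 2 + 4 = 8 bars.
8 (basic form) + 2 (extra statement) + 3 (introduction) = 13.
The elision shares a bar with the next section but does not change this unit's count.

13 measures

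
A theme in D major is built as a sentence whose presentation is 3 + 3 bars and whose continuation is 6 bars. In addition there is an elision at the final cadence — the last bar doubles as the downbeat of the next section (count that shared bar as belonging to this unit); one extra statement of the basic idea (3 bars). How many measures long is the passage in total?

15 measures

Basic sentence: 3 + 3 + 6 = 12 bars.
12 (basic form) + 3 (extra statement) = 15.
The elision shares a bar with the next section but does not change this unit's count.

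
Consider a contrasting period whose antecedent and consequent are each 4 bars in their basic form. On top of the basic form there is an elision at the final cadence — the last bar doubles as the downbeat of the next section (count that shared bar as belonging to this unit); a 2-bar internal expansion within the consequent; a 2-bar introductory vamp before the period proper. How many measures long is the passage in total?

12 measures

Basic contrasting period: 4 + 4 = 8 bars.
8 (basic form) + 2 (internal expansion) + 2 (introduction) = 12.
The elision shares a bar with the next section but does not change this unit's count.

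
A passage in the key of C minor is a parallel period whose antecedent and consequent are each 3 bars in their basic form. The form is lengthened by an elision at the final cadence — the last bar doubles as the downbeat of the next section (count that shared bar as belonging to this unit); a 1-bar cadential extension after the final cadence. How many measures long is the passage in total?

7 measures

Basic parallel period: 3 + 3 = 6 bars.
6 (basic form) + 1 (cadential extension) = 7.
The elision shares a bar with the next section but does not change this unit's count.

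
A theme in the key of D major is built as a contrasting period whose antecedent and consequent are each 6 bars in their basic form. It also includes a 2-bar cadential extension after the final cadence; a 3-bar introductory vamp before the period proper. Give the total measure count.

Basic contrasting period: 6 + 6 = 12 bars.
12 (basic form) + 2 (cadential extension) + 3 (introduction) = 17.

17 measures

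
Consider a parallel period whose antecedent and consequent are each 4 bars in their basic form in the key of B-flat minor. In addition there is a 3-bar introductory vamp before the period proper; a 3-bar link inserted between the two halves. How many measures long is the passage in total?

Basic parallel period: 4 + 4 = 8 bars.
8 (basic form) + 3 (introduction) + 3 (link) = 14.

14 measures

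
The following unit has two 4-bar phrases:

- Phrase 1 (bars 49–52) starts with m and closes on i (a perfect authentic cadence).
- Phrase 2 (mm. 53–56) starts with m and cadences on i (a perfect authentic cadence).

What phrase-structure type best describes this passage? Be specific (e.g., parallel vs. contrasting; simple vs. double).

repeated phrase

Both phrases have the same opening (m) and the same cadence (perfect authentic cadence): the second is a restatement, not a consequent, so this is a repeated phrase rather than a period.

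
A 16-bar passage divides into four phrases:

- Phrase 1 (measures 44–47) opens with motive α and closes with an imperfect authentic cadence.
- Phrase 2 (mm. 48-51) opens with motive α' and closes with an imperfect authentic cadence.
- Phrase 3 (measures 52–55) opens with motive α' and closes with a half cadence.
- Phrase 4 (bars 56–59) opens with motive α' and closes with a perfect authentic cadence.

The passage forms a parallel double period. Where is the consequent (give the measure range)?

measures 52–59

In a double period the four phrases pair into a large antecedent (phrases 1–2, ending imperfect authentic cadence) and a large consequent (phrases 3–4, ending perfect authentic cadence). The consequent spans mm. 52–59.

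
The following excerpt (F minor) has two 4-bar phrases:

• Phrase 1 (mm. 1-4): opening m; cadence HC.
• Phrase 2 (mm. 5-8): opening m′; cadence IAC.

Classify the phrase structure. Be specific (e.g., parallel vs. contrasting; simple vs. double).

parallel period

Phrase 1 ends with a half cadence (weaker) and phrase 2 with an imperfect authentic cadence (stronger): antecedent + consequent = a period.
The two phrases open with the same material (m / m′), so the period is parallel.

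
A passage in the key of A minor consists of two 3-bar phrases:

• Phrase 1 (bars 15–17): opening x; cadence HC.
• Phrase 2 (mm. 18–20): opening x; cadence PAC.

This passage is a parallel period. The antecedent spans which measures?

measures 15–17

The antecedent is the phrase ending with the weaker cadence (half cadence, phrase 1) and the consequent the one ending more conclusively (perfect authentic cadence, phrase 2); the antecedent is bars 15–17.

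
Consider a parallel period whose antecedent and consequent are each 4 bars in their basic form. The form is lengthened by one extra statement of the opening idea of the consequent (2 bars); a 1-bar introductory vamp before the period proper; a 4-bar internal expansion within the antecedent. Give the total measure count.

Basic parallel period: 4 + 4 = 8 bars.
8 (basic form) + 2 (extra statement) + 1 (introduction) + 4 (internal expansion) = 15.

15 measures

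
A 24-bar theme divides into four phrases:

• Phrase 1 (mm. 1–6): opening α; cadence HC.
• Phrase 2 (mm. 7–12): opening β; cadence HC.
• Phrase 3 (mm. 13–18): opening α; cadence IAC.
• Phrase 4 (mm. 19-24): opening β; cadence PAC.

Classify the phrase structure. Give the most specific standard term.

parallel double period

Four phrases in two halves: the first half (mm. 1-12) ends with a half cadence, the second (bars 13–24) with a perfect authentic cadence — a large antecedent–consequent pair, i.e. a double period.
Phrase 3 begins with the same material as phrase 1, making it parallel.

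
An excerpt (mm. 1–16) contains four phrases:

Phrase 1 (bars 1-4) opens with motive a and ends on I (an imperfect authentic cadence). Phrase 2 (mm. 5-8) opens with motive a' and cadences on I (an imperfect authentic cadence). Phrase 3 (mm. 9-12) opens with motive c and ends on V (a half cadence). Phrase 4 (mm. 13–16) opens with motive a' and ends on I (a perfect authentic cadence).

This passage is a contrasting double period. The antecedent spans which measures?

measures 1–8

In a double period the four phrases pair into a large antecedent (phrases 1–2, ending imperfect authentic cadence) and a large consequent (phrases 3–4, ending perfect authentic cadence). The antecedent spans measures 1-8.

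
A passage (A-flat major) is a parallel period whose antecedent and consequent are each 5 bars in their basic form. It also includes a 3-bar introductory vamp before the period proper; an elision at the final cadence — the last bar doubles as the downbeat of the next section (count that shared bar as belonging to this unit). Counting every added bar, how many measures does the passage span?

13 measures

Basic parallel period: 5 + 5 = 10 bars.
10 (basic form) + 3 (introduction) = 13.
The elision shares a bar with the next section but does not change this unit's count.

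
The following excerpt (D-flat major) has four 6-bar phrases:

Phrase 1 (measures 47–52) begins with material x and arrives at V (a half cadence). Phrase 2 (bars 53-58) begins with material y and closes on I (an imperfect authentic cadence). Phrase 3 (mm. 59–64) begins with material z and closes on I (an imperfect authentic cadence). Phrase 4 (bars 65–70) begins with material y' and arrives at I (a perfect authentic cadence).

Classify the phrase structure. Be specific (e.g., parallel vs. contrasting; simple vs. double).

contrasting double period

Four phrases in two halves: the first half (mm. 47-58) ends with an imperfect authentic cadence, the second (mm. 59–70) with a perfect authentic cadence — a large antecedent–consequent pair, i.e. a double period.
Phrase 3 begins with different material from phrase 1, making it contrasting.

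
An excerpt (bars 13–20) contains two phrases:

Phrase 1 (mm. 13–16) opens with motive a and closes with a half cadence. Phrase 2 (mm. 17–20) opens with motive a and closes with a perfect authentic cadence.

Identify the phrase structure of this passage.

Phrase 1 ends with a half cadence (weaker) and phrase 2 with a perfect authentic cadence (stronger): antecedent + consequent = a period.
The two phrases open with the same material (a / a), so the period is parallel.

parallel period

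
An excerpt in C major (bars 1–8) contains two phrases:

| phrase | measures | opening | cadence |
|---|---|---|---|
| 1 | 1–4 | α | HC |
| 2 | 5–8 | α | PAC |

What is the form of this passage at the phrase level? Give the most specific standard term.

parallel period

Phrase 1 ends with a half cadence (weaker) and phrase 2 with a perfect authentic cadence (stronger): antecedent + consequent = a period.
The two phrases open with the same material (α / α), so the period is parallel.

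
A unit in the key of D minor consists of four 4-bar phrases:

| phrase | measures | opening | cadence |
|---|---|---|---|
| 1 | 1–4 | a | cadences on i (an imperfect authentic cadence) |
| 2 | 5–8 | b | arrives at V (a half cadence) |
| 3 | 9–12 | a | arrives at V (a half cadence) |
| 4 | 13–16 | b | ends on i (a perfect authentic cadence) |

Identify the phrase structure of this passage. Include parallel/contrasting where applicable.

parallel double period

Four phrases in two halves: the first half (mm. 1–8) ends with a half cadence, the second (mm. 9-16) with a perfect authentic cadence — a large antecedent–consequent pair, i.e. a double period.
Phrase 3 begins with the same material as phrase 1, making it parallel.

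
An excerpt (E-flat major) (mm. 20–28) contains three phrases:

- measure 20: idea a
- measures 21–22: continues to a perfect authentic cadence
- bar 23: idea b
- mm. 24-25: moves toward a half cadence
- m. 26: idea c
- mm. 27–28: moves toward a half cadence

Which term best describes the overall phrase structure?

The final phrase closes with a half cadence, which is not stronger than the preceding half cadence; the 3 phrases lack an overall antecedent–consequent design and so form a phrase group.

phrase group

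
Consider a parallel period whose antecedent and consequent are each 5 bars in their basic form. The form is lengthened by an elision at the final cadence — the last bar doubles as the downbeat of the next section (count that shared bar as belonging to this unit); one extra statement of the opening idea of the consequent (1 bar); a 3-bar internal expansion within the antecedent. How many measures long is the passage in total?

14 measures

Basic parallel period: 5 + 5 = 10 bars.
10 (basic form) + 1 (extra statement) + 3 (internal expansion) = 14.
The elision shares a bar with the next section but does not change this unit's count.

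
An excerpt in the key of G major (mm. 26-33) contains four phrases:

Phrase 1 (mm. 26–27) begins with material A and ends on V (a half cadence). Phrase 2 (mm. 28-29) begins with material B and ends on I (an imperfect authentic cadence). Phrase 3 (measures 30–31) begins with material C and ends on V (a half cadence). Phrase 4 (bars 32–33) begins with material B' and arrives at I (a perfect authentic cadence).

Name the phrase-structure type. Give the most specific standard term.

Four phrases in two halves: the first half (mm. 26-29) ends with an imperfect authentic cadence, the second (mm. 30-33) with a perfect authentic cadence — a large antecedent–consequent pair, i.e. a double period.
Phrase 3 begins with different material from phrase 1, making it contrasting.

contrasting double period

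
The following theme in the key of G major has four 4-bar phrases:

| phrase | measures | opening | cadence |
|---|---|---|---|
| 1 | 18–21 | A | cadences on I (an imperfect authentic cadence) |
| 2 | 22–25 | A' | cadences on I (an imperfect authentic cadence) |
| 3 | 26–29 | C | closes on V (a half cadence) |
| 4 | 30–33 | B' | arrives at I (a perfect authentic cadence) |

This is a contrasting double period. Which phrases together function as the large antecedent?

phrases 1 and 2

In a double period the first pair of phrases (ending imperfect authentic cadence) is the large antecedent and the second pair (ending perfect authentic cadence) is the large consequent; the antecedent is phrases 1 and 2.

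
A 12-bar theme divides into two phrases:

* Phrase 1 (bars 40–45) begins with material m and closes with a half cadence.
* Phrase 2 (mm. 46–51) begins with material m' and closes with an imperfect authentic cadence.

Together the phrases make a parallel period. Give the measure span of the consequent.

measures 46–51

The phrase ending with the weaker cadence (half cadence) is the antecedent; the one ending more conclusively (imperfect authentic cadence) is the consequent. The consequent is measures 46–51.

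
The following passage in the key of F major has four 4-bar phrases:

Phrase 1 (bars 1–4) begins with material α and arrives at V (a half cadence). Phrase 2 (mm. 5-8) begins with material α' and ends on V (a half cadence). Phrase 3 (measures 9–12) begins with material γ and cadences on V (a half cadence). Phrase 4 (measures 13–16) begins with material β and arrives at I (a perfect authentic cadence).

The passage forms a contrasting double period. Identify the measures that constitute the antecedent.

measures 1–8

In a double period the four phrases pair into a large antecedent (phrases 1–2, ending half cadence) and a large consequent (phrases 3–4, ending perfect authentic cadence). The antecedent spans mm. 1–8.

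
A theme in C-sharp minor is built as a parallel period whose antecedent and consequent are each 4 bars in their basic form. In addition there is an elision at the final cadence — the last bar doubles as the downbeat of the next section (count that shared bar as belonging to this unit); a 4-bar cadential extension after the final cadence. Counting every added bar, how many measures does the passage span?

12 measures

Basic parallel period: 4 + 4 = 8 bars.
8 (basic form) + 4 (cadential extension) = 12.
The elision shares a bar with the next section but does not change this unit's count.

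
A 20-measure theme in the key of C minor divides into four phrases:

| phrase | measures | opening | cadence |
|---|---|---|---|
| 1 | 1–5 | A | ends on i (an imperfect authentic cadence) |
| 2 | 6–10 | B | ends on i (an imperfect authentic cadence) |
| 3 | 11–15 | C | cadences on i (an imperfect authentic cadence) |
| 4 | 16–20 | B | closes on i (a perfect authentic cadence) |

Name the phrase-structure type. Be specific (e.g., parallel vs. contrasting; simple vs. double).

contrasting double period

Four phrases in two halves: the first half (mm. 1-10) ends with an imperfect authentic cadence, the second (measures 11–20) with a perfect authentic cadence — a large antecedent–consequent pair, i.e. a double period.
Phrase 3 begins with different material from phrase 1, making it contrasting.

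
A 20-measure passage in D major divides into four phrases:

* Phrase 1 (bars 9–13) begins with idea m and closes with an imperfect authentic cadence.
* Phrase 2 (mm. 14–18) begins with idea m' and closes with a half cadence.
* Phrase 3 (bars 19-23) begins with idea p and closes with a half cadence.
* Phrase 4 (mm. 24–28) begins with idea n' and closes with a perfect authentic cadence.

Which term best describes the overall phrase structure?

Four phrases in two halves: the first half (bars 9-18) ends with a half cadence, the second (measures 19–28) with a perfect authentic cadence — a large antecedent–consequent pair, i.e. a double period.
Phrase 3 begins with different material from phrase 1, making it contrasting.

contrasting double period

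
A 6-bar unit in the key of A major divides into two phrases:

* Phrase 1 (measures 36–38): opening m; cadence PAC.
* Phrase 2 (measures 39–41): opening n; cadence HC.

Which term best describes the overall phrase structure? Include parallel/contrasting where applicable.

phrase group

The second phrase closes with a half cadence, which is not stronger than the first phrase's perfect authentic cadence; without a weak→strong cadential pair there is no antecedent–consequent relationship, so this is a phrase group rather than a period.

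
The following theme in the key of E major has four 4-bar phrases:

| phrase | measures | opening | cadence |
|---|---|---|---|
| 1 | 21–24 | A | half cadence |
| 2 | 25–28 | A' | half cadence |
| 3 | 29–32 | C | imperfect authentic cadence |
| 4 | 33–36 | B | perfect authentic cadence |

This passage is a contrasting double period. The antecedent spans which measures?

In a double period the four phrases pair into a large antecedent (phrases 1–2, ending half cadence) and a large consequent (phrases 3–4, ending perfect authentic cadence). The antecedent spans mm. 21-28.

measures 21–28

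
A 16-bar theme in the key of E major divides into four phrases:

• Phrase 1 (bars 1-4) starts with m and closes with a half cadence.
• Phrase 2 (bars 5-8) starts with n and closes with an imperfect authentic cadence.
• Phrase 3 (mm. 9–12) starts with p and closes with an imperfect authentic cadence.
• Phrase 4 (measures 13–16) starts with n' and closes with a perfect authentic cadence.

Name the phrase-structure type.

contrasting double period

Four phrases in two halves: the first half (bars 1–8) ends with an imperfect authentic cadence, the second (bars 9-16) with a perfect authentic cadence — a large antecedent–consequent pair, i.e. a double period.
Phrase 3 begins with different material from phrase 1, making it contrasting.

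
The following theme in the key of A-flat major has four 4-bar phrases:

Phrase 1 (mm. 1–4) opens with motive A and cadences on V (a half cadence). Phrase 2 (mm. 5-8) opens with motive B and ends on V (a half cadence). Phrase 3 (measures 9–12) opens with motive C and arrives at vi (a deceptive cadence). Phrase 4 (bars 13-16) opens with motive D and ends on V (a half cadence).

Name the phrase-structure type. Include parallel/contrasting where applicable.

Phrase 4 ends with a half cadence, no stronger than phrase 2's half cadence, so the four phrases do not form a double period; nor do phrases 3–4 duplicate 1–2, so it is not a repeated period. With no phrase reaching a conclusive cadence, the passage is a phrase group.

phrase group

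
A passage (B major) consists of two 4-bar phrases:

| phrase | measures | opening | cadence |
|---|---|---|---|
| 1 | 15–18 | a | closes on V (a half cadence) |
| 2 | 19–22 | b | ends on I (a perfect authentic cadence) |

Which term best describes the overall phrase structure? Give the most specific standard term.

Phrase 1 ends with a half cadence (weaker) and phrase 2 with a perfect authentic cadence (stronger): antecedent + consequent = a period.
The two phrases open with different material (a / b), so the period is contrasting.

contrasting period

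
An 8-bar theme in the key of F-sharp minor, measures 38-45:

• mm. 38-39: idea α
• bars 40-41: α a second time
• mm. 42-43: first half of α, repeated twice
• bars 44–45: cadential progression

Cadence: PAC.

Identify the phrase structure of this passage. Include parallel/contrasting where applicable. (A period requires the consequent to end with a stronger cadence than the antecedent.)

sentence

Basic idea (mm. 38-39) + its repetition (bars 40-41) form the presentation; fragmentation and cadence (mm. 42–45) form the continuation — the 8-bar whole is a sentence.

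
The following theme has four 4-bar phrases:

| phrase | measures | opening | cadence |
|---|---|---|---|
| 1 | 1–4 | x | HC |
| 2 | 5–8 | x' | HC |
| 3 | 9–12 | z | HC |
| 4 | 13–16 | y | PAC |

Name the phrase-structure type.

Four phrases in two halves: the first half (mm. 1–8) ends with a half cadence, the second (bars 9-16) with a perfect authentic cadence — a large antecedent–consequent pair, i.e. a double period.
Phrase 3 begins with different material from phrase 1, making it contrasting.

contrasting double period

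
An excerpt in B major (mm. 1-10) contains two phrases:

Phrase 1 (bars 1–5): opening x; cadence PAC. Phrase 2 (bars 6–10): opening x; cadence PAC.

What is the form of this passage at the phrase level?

Both phrases have the same opening (x) and the same cadence (perfect authentic cadence): the second is a restatement, not a consequent, so this is a repeated phrase rather than a period.

repeated phrase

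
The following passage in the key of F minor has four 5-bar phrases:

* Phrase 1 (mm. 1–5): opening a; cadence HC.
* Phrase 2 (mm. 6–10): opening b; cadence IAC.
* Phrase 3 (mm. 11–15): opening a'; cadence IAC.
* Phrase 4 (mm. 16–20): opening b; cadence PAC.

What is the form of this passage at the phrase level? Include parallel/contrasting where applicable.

parallel double period

Four phrases in two halves: the first half (mm. 1–10) ends with an imperfect authentic cadence, the second (measures 11–20) with a perfect authentic cadence — a large antecedent–consequent pair, i.e. a double period.
Phrase 3 begins with the same material as phrase 1, making it parallel.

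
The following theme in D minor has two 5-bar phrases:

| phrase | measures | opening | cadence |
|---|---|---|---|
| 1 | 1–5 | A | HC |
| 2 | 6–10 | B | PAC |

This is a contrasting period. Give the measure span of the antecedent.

measures 1–5

The phrase ending with the weaker cadence (half cadence) is the antecedent; the one ending more conclusively (perfect authentic cadence) is the consequent. The antecedent is measures 1–5.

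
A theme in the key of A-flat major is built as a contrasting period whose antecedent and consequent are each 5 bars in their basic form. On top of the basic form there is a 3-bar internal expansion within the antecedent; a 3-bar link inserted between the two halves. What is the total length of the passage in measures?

16 measures

Basic contrasting period: 5 + 5 = 10 bars.
10 (basic form) + 3 (internal expansion) + 3 (link) = 16.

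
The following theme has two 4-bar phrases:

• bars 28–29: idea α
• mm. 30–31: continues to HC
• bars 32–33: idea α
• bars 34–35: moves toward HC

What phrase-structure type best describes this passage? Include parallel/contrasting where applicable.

repeated phrase

Both phrases have the same opening (α) and the same cadence (half cadence): the second is a restatement, not a consequent, so this is a repeated phrase rather than a period.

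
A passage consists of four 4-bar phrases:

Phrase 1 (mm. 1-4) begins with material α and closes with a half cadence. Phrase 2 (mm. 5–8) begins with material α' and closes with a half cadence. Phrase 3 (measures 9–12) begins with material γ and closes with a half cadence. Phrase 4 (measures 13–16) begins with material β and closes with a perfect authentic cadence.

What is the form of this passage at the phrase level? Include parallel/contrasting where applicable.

contrasting double period

Four phrases in two halves: the first half (mm. 1-8) ends with a half cadence, the second (measures 9–16) with a perfect authentic cadence — a large antecedent–consequent pair, i.e. a double period.
Phrase 3 begins with different material from phrase 1, making it contrasting.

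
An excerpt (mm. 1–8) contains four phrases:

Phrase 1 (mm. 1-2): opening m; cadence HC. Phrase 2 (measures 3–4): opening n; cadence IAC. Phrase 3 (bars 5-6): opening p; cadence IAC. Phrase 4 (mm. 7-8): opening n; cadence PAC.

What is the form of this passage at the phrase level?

Four phrases in two halves: the first half (bars 1–4) ends with an imperfect authentic cadence, the second (mm. 5-8) with a perfect authentic cadence — a large antecedent–consequent pair, i.e. a double period.
Phrase 3 begins with different material from phrase 1, making it contrasting.

contrasting double period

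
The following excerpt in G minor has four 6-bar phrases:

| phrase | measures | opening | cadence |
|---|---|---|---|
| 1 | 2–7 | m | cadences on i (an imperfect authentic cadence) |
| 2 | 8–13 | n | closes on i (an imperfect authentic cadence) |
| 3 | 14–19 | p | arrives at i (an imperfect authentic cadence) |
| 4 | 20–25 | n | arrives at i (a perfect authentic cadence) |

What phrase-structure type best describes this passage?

contrasting double period

Four phrases in two halves: the first half (measures 2-13) ends with an imperfect authentic cadence, the second (bars 14–25) with a perfect authentic cadence — a large antecedent–consequent pair, i.e. a double period.
Phrase 3 begins with different material from phrase 1, making it contrasting.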